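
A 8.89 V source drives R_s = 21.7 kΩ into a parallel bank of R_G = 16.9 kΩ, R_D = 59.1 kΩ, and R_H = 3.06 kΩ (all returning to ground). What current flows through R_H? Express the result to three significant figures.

Equivalent of the parallel group: R_p = 2.482 kΩ.
Node voltage V_A = V_supply · R_p/(R_s + R_p) = 8.89 × 0.1026 = 0.9125 V.
Branch current I = V_A/R_H = 0.9125/3.06 = 0.2982 mA.

I ≈ 0.298 mA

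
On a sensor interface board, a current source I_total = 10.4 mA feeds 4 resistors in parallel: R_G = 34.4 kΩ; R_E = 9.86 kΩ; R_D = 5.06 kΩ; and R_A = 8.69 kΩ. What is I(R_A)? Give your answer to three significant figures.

I ≈ 2.70 mA

Total conductance ΣG = 1/34.4 + 1/9.86 + 1/5.06 + 1/8.69 = 0.4432 (units of 1/kΩ).
Current divider: I(R_A) = I_total · G_k/ΣG = 10.4 × (0.1151/0.4432) = 10.4 × 0.2596 = 2.700 mA.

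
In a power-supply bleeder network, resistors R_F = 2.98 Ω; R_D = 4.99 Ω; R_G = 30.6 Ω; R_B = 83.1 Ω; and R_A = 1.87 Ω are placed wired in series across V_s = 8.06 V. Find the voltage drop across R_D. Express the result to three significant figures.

Series total: ΣR = 2.98 + 4.99 + 30.6 + 83.1 + 1.87 = 123.5 Ω.
V = V_s · R/ΣR = 8.06 × 0.04039 = 0.3256 V.

V ≈ 0.326 V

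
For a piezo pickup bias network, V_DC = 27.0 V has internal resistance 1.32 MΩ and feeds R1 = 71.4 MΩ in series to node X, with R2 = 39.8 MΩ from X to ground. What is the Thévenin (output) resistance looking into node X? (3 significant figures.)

R_th ≈ 25.7 MΩ

R1' = 1.32 + 71.4 = 72.72 MΩ (source resistance + R1).
With V_DC suppressed (replaced by a short), R_th = R1' ‖ R2 = (72.72 × 39.8)/(72.72 + 39.8) = 25.72 MΩ.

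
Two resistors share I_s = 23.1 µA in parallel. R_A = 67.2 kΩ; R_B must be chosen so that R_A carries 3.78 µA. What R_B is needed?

R_B ≈ 13.1 kΩ

Two-branch current divider: I_A = I_s · R_B/(R_A + R_B).
With f = 0.1636, R_B = R_A · f/(1−f) = 67.2 × 0.1957 = 13.15 kΩ.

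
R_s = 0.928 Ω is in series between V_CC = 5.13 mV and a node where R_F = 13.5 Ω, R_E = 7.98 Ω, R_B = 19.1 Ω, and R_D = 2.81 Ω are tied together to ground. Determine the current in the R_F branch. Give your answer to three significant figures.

Equivalent of the parallel group: R_p = 1.646 Ω.
V_A by voltage divider: V_A = 5.13 × 1.646/(0.928 + 1.646) = 3.280 mV.
Branch current I = V_A/R_F = 3.280/13.5 = 0.2430 mA.

I ≈ 0.243 mA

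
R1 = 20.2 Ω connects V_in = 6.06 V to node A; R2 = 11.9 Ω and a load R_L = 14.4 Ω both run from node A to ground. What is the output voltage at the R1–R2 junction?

V_out ≈ 1.48 V

R2 ‖ R_L = (11.9 × 14.4)/(11.9 + 14.4) = 6.516 Ω.
Voltage divider with the loaded lower leg: V_out = 6.06 × 6.516/(20.2 + 6.516) = 6.06 × 0.2439 = 1.478 V.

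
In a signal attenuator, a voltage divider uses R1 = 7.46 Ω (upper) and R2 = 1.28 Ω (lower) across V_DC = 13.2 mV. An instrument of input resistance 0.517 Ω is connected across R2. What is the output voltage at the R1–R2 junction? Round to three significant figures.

V_out ≈ 0.621 mV

First combine the lower leg with the load: R2 ‖ R_L = 0.3683 Ω.
Then V_out = V_DC · R2'/(R1 + R2') = 13.2 × 0.3683/7.828 = 0.6210 mV.
(Unloaded it would be 1.93 mV; the load pulls it down.)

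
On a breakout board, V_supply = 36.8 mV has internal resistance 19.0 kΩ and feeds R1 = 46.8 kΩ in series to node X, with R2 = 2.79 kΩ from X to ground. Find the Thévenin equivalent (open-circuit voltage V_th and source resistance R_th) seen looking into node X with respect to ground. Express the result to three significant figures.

R1' = 19.0 + 46.8 = 65.80 kΩ (source resistance + R1).
Open-circuit (no load on X): V_th = V_supply · R2/(R1' + R2) = 36.8 × 2.79/(65.80 + 2.79) = 1.497 mV.
With V_supply suppressed (replaced by a short), R_th = R1' ‖ R2 = (65.80 × 2.79)/(65.80 + 2.79) = 2.677 kΩ.

V_th ≈ 1.50 mV, R_th ≈ 2.68 kΩ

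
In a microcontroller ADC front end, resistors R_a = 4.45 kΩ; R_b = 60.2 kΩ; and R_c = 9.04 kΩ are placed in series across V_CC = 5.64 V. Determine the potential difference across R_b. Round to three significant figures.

Series total: ΣR = 4.45 + 60.2 + 9.04 = 73.69 kΩ.
V = V_CC · R/ΣR = 5.64 × 0.8169 = 4.608 V.

V ≈ 4.61 V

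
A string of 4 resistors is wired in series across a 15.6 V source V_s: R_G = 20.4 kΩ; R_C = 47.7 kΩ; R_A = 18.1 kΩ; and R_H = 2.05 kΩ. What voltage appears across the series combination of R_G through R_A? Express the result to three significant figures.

V ≈ 15.2 V

ΣR = 20.4 + 47.7 + 18.1 + 2.05 = 88.25 kΩ.
R_{R_G..R_A} = 20.4 + 47.7 + 18.1 = 86.20 kΩ.
By the voltage-divider rule, V = 15.6 × 86.20/88.25 = 15.24 V.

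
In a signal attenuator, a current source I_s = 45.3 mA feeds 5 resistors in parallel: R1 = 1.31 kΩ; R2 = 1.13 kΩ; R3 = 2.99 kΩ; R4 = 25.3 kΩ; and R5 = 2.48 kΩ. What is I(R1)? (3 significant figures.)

ΣG = 1/1.31 + 1/1.13 + 1/2.99 + 1/25.3 + 1/2.48 = 2.426.
R1 takes the fraction G_k/ΣG = 0.7634/2.426 = 0.3147, so I = 45.3 × 0.3147 = 14.26 mA.

I ≈ 14.3 mA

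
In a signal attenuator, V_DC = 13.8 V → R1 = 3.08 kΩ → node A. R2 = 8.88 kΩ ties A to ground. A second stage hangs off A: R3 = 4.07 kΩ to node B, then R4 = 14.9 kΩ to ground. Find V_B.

Node A sees R2 in parallel with the series input of stage 2, R3 + R4 = 18.97 kΩ.
R2 ‖ (R3+R4) = 6.049 kΩ.
First divider: V_A = V_DC · 6.049/(3.08 + 6.049) = 9.144 V.
Stage 2 is unloaded, so V_B = V_A · R4/(R3+R4) = 9.144 × 14.9/18.97 = 7.182 V.

V_B ≈ 7.18 V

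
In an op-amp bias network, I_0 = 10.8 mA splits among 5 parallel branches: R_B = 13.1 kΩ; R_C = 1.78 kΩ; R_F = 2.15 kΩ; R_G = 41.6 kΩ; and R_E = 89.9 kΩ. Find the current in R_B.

I ≈ 0.724 mA

Conductances: ΣG = 1/13.1 + 1/1.78 + 1/2.15 + 1/41.6 + 1/89.9 = 1.138 (1/kΩ).
Current divider: I(R_B) = I_0 · G_k/ΣG = 10.8 × (0.07634/1.138) = 10.8 × 0.06705 = 0.7242 mA.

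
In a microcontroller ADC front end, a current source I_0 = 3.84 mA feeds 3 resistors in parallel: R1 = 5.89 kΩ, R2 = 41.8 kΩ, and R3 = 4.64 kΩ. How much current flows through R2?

I ≈ 0.224 mA

Conductances: ΣG = 1/5.89 + 1/41.8 + 1/4.64 = 0.4092 (1/kΩ).
R2 takes the fraction G_k/ΣG = 0.02392/0.4092 = 0.05846, so I = 3.84 × 0.05846 = 0.2245 mA.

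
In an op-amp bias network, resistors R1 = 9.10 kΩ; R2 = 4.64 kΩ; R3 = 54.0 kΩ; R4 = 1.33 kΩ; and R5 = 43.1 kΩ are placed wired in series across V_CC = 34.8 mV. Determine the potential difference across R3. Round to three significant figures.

V ≈ 16.8 mV

ΣR = 9.10 + 4.64 + 54.0 + 1.33 + 43.1 = 112.2 kΩ.
V = V_CC · R/ΣR = 34.8 × 0.4814 = 16.75 mV.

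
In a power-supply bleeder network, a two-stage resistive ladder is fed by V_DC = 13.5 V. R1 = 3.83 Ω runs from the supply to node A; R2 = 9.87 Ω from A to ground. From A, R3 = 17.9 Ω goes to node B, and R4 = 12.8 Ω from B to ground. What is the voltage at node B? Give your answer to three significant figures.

Looking into the second stage from A: R3 + R4 = 30.70 Ω appears in parallel with R2.
R2 ‖ (R3+R4) = 7.469 Ω.
So V_A = 13.5 × 0.6610 = 8.924 V.
Then the unloaded second divider: V_B = V_A × R4/(R3+R4) = 8.924 × 0.4169 = 3.721 V.

V_B ≈ 3.72 V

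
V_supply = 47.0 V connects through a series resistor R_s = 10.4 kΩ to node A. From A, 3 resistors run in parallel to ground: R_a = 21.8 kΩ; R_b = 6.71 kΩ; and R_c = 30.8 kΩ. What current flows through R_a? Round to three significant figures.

Combine the parallel branches: R_p = (1/21.8 + 1/6.71 + 1/30.8)⁻¹ = 4.398 kΩ.
V_A by voltage divider: V_A = 47.0 × 4.398/(10.4 + 4.398) = 13.97 V.
I(R_a) = V_A / R_a = 13.97/21.8 = 0.6408 mA.

I ≈ 0.641 mA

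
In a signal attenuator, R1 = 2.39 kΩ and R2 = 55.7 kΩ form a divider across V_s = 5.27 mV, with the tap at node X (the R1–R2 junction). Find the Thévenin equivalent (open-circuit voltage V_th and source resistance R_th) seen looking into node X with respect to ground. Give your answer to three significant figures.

With X open, the divider is unloaded: V_th = 5.27 × 55.7/58.09 = 5.053 mV.
Looking into X with the source shorted: R_th = R1·R2/(R1+R2) = 2.390 × 55.7/58.09 = 2.292 kΩ.

V_th ≈ 5.05 mV, R_th ≈ 2.29 kΩ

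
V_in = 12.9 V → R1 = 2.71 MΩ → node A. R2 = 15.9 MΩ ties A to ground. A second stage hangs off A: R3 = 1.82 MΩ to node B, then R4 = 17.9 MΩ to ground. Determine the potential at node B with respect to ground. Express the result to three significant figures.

Node A sees R2 in parallel with the series input of stage 2, R3 + R4 = 19.72 MΩ.
Effective lower resistance at A: R2 ‖ 19.72 = 8.803 MΩ.
So V_A = 12.9 × 0.7646 = 9.863 V.
V_B = V_A × 0.9077 = 8.953 V.

V_B ≈ 8.95 V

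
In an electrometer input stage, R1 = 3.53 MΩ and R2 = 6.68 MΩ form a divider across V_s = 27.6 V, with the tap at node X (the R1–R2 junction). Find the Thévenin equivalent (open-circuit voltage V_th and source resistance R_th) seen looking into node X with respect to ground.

V_th ≈ 18.1 V, R_th ≈ 2.31 MΩ

Open-circuit (no load on X): V_th = V_s · R2/(R1 + R2) = 27.6 × 6.68/(3.530 + 6.68) = 18.06 V.
Zeroing V_s shorts the top of R1 to ground, so R_th = R1 ‖ R2 = 2.310 MΩ.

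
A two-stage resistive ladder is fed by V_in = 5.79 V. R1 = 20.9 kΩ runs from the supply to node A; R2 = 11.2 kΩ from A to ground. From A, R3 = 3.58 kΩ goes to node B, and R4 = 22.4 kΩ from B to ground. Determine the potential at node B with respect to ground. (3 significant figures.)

V_B ≈ 1.36 V

Node A sees R2 in parallel with the series input of stage 2, R3 + R4 = 25.98 kΩ.
Effective lower resistance at A: R2 ‖ 25.98 = 7.826 kΩ.
V_A = 5.79 × 7.826/(20.9 + 7.826) = 1.577 V.
Then the unloaded second divider: V_B = V_A × R4/(R3+R4) = 1.577 × 0.8622 = 1.360 V.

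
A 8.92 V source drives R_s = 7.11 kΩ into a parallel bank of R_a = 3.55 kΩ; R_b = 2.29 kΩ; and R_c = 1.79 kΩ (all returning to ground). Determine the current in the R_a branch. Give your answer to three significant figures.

I ≈ 0.249 mA

Parallel bank: R_p = 1/(1/3.55 + 1/2.29 + 1/1.79) = 0.7831 kΩ.
Node voltage V_A = V_CC · R_p/(R_s + R_p) = 8.92 × 0.09921 = 0.8849 V.
Branch current I = V_A/R_a = 0.8849/3.55 = 0.2493 mA.
(Check via current divider: I_total = 1.130 mA; share G_k/ΣG = 0.2206 → same result.)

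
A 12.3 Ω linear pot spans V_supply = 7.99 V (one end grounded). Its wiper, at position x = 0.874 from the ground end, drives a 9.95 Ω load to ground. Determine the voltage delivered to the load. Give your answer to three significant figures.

V_out ≈ 6.15 V

Lower segment x·R_p = 10.75 Ω; upper segment (1−x)·R_p = 1.550 Ω.
(x·R_p) ‖ R_L = 5.167 Ω.
V_out = 7.99 × 5.167/(1.550 + 5.167) = 6.147 V.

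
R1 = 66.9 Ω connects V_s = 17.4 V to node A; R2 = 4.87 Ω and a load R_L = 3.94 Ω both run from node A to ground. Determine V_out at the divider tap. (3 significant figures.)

V_out ≈ 0.549 V

R2 ‖ R_L = (4.87 × 3.94)/(4.87 + 3.94) = 2.178 Ω.
Then V_out = V_s · R2'/(R1 + R2') = 17.4 × 2.178/69.08 = 0.5486 V.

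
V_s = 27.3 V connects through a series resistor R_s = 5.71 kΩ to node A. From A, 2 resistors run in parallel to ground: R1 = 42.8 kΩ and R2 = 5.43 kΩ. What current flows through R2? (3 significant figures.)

I ≈ 2.30 mA

Parallel bank: R_p = 1/(1/42.8 + 1/5.43) = 4.819 kΩ.
V_A by voltage divider: V_A = 27.3 × 4.819/(5.71 + 4.819) = 12.49 V.
Branch current I = V_A/R2 = 12.49/5.43 = 2.301 mA.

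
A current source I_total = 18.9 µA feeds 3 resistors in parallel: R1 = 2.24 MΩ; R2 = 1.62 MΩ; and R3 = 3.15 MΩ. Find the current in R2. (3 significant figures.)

Total conductance ΣG = 1/2.24 + 1/1.62 + 1/3.15 = 1.381 (units of 1/MΩ).
R2 takes the fraction G_k/ΣG = 0.6173/1.381 = 0.4469, so I = 18.9 × 0.4469 = 8.447 µA.

I ≈ 8.45 µA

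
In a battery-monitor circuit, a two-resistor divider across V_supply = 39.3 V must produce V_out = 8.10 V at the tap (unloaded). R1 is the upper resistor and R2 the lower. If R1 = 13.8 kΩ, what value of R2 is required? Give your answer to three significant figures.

R2 ≈ 3.58 kΩ

V_out/V_supply = R2/(R1+R2) = 0.2061.
Rearranging, R2 = R1·k/(1−k) = 13.8 × 0.2596 = 3.583 kΩ.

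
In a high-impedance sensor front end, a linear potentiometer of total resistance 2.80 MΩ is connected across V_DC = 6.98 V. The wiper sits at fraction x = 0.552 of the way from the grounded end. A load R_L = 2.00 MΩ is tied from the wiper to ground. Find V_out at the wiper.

V_out ≈ 2.86 V

The pot divides into 1.254 MΩ above the wiper and 1.546 MΩ below.
R_L loads the lower segment: effective lower R = 0.8718 MΩ.
Loaded-divider output: V_out = 6.98 × 0.4100 = 2.862 V.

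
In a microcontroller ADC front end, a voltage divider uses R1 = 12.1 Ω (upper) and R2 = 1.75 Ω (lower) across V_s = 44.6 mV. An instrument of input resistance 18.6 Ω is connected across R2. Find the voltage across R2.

The load sits in parallel with R2, giving an effective lower resistance R2' = R2·R_L/(R2+R_L) = 1.600 Ω.
Now apply the divider: V_out = 44.6 × 0.1168 = 5.207 mV.
(Unloaded it would be 5.64 mV; the load pulls it down.)

V_out ≈ 5.21 mV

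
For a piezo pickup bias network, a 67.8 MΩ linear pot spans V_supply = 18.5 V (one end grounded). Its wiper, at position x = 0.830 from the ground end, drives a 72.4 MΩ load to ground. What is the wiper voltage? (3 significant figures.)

V_out ≈ 13.6 V

Lower segment x·R_p = 56.27 MΩ; upper segment (1−x)·R_p = 11.53 MΩ.
R_L loads the lower segment: effective lower R = 31.66 MΩ.
Then V_out = V_supply · 31.66/(11.53 + 31.66) = 13.56 V.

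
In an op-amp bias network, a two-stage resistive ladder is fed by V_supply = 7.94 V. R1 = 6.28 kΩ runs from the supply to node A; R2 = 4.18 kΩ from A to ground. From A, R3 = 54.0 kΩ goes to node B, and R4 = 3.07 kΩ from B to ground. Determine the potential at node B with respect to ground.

Node A sees R2 in parallel with the series input of stage 2, R3 + R4 = 57.07 kΩ.
Effective lower resistance at A: R2 ‖ 57.07 = 3.895 kΩ.
First divider: V_A = V_supply · 3.895/(6.28 + 3.895) = 3.039 V.
Stage 2 is unloaded, so V_B = V_A · R4/(R3+R4) = 3.039 × 3.07/57.07 = 0.1635 V.

V_B ≈ 0.163 V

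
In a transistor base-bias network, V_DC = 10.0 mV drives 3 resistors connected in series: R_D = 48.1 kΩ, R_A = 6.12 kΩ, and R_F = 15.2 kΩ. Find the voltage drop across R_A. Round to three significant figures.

V ≈ 0.882 mV

Series total: ΣR = 48.1 + 6.12 + 15.2 = 69.42 kΩ.
V = V_DC · R/ΣR = 10.0 × 0.08816 = 0.8816 mV.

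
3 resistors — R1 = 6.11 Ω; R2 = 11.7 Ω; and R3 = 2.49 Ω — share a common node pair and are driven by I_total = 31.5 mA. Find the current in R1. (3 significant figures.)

I ≈ 7.92 mA

ΣG = 1/6.11 + 1/11.7 + 1/2.49 = 0.6507.
Current divider: I(R1) = I_total · G_k/ΣG = 31.5 × (0.1637/0.6507) = 31.5 × 0.2515 = 7.922 mA.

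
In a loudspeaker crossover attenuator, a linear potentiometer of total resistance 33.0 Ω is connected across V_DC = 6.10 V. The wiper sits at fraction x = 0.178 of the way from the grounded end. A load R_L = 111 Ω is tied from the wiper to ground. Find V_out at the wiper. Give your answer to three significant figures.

Lower segment x·R_p = 5.874 Ω; upper segment (1−x)·R_p = 27.13 Ω.
Lower segment in parallel with the load: 5.874 ‖ 111 = 5.579 Ω.
Loaded-divider output: V_out = 6.10 × 0.1706 = 1.041 V.

V_out ≈ 1.04 V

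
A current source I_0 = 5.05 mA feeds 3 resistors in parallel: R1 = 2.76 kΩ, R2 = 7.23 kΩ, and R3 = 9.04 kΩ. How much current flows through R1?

I ≈ 2.99 mA

ΣG = 1/2.76 + 1/7.23 + 1/9.04 = 0.6113.
Current divider: I(R1) = I_0 · G_k/ΣG = 5.05 × (0.3623/0.6113) = 5.05 × 0.5927 = 2.993 mA.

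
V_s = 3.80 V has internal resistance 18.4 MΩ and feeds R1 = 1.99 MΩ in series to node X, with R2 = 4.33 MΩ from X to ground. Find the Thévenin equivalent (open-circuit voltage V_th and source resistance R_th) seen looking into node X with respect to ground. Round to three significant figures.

R1' = 18.4 + 1.99 = 20.39 MΩ (source resistance + R1).
With X open, the divider is unloaded: V_th = 3.80 × 4.33/24.72 = 0.6656 V.
With V_s suppressed (replaced by a short), R_th = R1' ‖ R2 = (20.39 × 4.33)/(20.39 + 4.33) = 3.572 MΩ.

V_th ≈ 0.666 V, R_th ≈ 3.57 MΩ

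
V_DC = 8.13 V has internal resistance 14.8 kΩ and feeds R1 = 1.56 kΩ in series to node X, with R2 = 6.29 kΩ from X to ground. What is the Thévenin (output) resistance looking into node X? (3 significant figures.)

R1' = 14.8 + 1.56 = 16.36 kΩ (source resistance + R1).
Zeroing V_DC shorts the top of R1' to ground, so R_th = R1' ‖ R2 = 4.543 kΩ.

R_th ≈ 4.54 kΩ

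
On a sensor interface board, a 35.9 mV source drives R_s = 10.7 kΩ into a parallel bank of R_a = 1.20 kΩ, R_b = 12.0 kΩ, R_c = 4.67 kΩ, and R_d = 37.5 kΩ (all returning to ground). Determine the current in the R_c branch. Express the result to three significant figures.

Parallel bank: R_p = 1/(1/1.20 + 1/12.0 + 1/4.67 + 1/37.5) = 0.8640 kΩ.
V_A by voltage divider: V_A = 35.9 × 0.8640/(10.7 + 0.8640) = 2.682 mV.
Branch current I = V_A/R_c = 2.682/4.67 = 0.5743 µA.

I ≈ 0.574 µA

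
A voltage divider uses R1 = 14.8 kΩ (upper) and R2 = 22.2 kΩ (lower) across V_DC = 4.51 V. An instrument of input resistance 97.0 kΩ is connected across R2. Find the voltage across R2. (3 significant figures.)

R2 ‖ R_L = (22.2 × 97.0)/(22.2 + 97.0) = 18.07 kΩ.
Then V_out = V_DC · R2'/(R1 + R2') = 4.51 × 18.07/32.87 = 2.479 V.
(Unloaded it would be 2.71 V; the load pulls it down.)

V_out ≈ 2.48 V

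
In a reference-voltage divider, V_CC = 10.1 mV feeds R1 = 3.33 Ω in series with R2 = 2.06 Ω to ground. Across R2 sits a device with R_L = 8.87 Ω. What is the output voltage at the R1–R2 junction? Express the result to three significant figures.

V_out ≈ 3.38 mV

The load sits in parallel with R2, giving an effective lower resistance R2' = R2·R_L/(R2+R_L) = 1.672 Ω.
Then V_out = V_CC · R2'/(R1 + R2') = 10.1 × 1.672/5.002 = 3.376 mV.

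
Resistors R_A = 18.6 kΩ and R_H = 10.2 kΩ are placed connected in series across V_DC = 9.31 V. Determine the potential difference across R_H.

V ≈ 3.30 V

Total series resistance ΣR = 18.6 + 10.2 = 28.80 kΩ.
By the voltage-divider rule, V = 9.31 × 10.20/28.80 = 3.297 V.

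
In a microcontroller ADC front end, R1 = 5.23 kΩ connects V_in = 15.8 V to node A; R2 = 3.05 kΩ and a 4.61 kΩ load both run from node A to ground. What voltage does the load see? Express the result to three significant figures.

The load sits in parallel with R2, giving an effective lower resistance R2' = R2·R_L/(R2+R_L) = 1.836 kΩ.
Now apply the divider: V_out = 15.8 × 0.2598 = 4.105 V.
(Unloaded it would be 5.82 V; the load pulls it down.)

V_out ≈ 4.10 V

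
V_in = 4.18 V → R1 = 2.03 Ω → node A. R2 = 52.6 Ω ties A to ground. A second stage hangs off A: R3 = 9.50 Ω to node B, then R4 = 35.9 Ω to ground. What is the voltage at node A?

V_A ≈ 3.86 V

Node A sees R2 in parallel with the series input of stage 2, R3 + R4 = 45.40 Ω.
R2 ‖ (R3+R4) = 24.37 Ω.
First divider: V_A = V_in · 24.37/(2.03 + 24.37) = 3.859 V.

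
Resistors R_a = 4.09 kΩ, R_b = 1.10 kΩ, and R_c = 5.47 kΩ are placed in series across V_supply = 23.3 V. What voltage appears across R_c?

V ≈ 12.0 V

Series total: ΣR = 4.09 + 1.10 + 5.47 = 10.66 kΩ.
Voltage divider: V = V_supply · (5.470 / 10.66) = 23.3 × 0.5131 = 11.96 V.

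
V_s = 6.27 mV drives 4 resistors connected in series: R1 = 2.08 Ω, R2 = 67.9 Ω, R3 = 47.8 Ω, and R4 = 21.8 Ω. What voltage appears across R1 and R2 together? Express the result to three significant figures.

V ≈ 3.14 mV

Total series resistance ΣR = 2.08 + 67.9 + 47.8 + 21.8 = 139.6 Ω.
R_{R1..R2} = 2.08 + 67.9 = 69.98 Ω.
By the voltage-divider rule, V = 6.27 × 69.98/139.6 = 3.144 mV.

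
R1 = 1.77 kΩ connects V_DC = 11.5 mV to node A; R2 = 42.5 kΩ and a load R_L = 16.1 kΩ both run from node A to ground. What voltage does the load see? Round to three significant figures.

V_out ≈ 9.99 mV

The load sits in parallel with R2, giving an effective lower resistance R2' = R2·R_L/(R2+R_L) = 11.68 kΩ.
Now apply the divider: V_out = 11.5 × 0.8684 = 9.986 mV.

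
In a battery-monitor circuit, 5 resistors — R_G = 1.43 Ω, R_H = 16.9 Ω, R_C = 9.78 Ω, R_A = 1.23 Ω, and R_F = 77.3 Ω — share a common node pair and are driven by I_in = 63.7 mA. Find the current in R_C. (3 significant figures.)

I ≈ 3.86 mA

Total conductance ΣG = 1/1.43 + 1/16.9 + 1/9.78 + 1/1.23 + 1/77.3 = 1.687 (units of 1/Ω).
R_C takes the fraction G_k/ΣG = 0.1022/1.687 = 0.06062, so I = 63.7 × 0.06062 = 3.862 mA.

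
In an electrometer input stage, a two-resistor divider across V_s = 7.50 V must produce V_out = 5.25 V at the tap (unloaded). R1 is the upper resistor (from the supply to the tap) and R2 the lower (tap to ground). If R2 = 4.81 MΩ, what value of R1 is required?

The divider ratio is R2/(R1+R2) = 5.25/7.50 = 0.7000.
So R1 = R2 · (V_s/V_out − 1) = 4.81 × (7.50/5.25 − 1) = 4.81 × 0.4286 = 2.061 MΩ.

R1 ≈ 2.06 MΩ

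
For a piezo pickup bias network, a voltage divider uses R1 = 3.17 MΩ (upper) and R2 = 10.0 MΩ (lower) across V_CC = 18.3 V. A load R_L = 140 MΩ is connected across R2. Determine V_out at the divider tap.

V_out ≈ 13.7 V

R2 ‖ R_L = (10.0 × 140)/(10.0 + 140) = 9.333 MΩ.
Now apply the divider: V_out = 18.3 × 0.7465 = 13.66 V.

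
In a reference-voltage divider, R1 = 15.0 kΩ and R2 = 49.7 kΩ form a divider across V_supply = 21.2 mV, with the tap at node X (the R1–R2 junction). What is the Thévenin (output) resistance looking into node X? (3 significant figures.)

Looking into X with the source shorted: R_th = R1·R2/(R1+R2) = 15.00 × 49.7/64.70 = 11.52 kΩ.

R_th ≈ 11.5 kΩ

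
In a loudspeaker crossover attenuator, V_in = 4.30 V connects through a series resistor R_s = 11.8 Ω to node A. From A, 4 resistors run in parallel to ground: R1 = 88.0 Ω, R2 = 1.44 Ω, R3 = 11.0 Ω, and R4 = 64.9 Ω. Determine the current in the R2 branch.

Equivalent of the parallel group: R_p = 1.231 Ω.
V_A by voltage divider: V_A = 4.30 × 1.231/(11.8 + 1.231) = 0.4063 V.
Branch current I = V_A/R2 = 0.4063/1.44 = 0.2822 A.

I ≈ 0.282 A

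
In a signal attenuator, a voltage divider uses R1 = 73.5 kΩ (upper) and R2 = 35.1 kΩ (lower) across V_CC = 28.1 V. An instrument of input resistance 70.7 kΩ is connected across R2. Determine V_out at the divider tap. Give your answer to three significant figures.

V_out ≈ 6.80 V

First combine the lower leg with the load: R2 ‖ R_L = 23.46 kΩ.
Then V_out = V_CC · R2'/(R1 + R2') = 28.1 × 23.46/96.96 = 6.798 V.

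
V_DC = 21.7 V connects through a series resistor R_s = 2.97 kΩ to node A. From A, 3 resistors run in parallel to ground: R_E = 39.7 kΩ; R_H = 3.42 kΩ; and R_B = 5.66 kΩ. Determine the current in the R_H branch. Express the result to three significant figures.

I ≈ 2.57 mA

Equivalent of the parallel group: R_p = 2.023 kΩ.
V_A = 21.7 × 2.023/4.993 = 8.793 V.
I(R_H) = V_A / R_H = 8.793/3.42 = 2.571 mA.
(Equivalently: I_total = 4.346 mA, then current-divider fraction G_k/ΣG = 0.5916.)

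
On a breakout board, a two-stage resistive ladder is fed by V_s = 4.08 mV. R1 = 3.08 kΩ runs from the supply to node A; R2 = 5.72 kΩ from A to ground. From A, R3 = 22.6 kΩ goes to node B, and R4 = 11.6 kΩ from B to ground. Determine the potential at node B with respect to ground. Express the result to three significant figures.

The second stage (R3 + R4 = 34.20 kΩ) loads node A in parallel with R2.
R2 ‖ (R3+R4) = 4.900 kΩ.
First divider: V_A = V_s · 4.900/(3.08 + 4.900) = 2.505 mV.
Then the unloaded second divider: V_B = V_A × R4/(R3+R4) = 2.505 × 0.3392 = 0.8498 mV.

V_B ≈ 0.850 mV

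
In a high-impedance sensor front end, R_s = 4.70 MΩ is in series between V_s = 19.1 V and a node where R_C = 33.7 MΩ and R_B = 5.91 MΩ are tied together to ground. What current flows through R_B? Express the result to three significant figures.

Combine the parallel branches: R_p = (1/33.7 + 1/5.91)⁻¹ = 5.028 MΩ.
Node voltage V_A = V_s · R_p/(R_s + R_p) = 19.1 × 0.5169 = 9.872 V.
Branch current I = V_A/R_B = 9.872/5.91 = 1.670 µA.
(Equivalently: I_total = 1.963 µA, then current-divider fraction G_k/ΣG = 0.8508.)

I ≈ 1.67 µA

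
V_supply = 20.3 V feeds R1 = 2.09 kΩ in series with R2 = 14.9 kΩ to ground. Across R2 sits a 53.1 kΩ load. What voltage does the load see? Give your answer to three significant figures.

V_out ≈ 17.2 V

R2 ‖ R_L = (14.9 × 53.1)/(14.9 + 53.1) = 11.64 kΩ.
Now apply the divider: V_out = 20.3 × 0.8477 = 17.21 V.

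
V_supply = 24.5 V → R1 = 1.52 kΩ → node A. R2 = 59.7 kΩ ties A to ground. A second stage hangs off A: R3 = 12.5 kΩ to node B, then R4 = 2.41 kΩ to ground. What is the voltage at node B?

The second stage (R3 + R4 = 14.91 kΩ) loads node A in parallel with R2.
R2 ‖ (R3+R4) = 11.93 kΩ.
So V_A = 24.5 × 0.8870 = 21.73 V.
Then the unloaded second divider: V_B = V_A × R4/(R3+R4) = 21.73 × 0.1616 = 3.513 V.

V_B ≈ 3.51 V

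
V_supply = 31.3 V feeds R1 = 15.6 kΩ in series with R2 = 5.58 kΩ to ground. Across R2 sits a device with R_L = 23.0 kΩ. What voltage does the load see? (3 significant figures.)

V_out ≈ 7.00 V

The load sits in parallel with R2, giving an effective lower resistance R2' = R2·R_L/(R2+R_L) = 4.491 kΩ.
Voltage divider with the loaded lower leg: V_out = 31.3 × 4.491/(15.6 + 4.491) = 31.3 × 0.2235 = 6.996 V.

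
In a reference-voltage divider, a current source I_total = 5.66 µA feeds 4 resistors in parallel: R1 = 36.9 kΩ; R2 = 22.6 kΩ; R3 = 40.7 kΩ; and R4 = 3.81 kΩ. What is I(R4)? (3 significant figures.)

ΣG = 1/36.9 + 1/22.6 + 1/40.7 + 1/3.81 = 0.3584.
R4 takes the fraction G_k/ΣG = 0.2625/0.3584 = 0.7324, so I = 5.66 × 0.7324 = 4.145 µA.

I ≈ 4.15 µA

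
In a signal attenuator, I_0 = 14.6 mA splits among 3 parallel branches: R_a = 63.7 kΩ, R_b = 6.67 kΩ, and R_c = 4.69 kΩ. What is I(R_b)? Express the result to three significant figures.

Conductances: ΣG = 1/63.7 + 1/6.67 + 1/4.69 = 0.3788 (1/kΩ).
R_b takes the fraction G_k/ΣG = 0.1499/0.3788 = 0.3957, so I = 14.6 × 0.3957 = 5.778 mA.

I ≈ 5.78 mA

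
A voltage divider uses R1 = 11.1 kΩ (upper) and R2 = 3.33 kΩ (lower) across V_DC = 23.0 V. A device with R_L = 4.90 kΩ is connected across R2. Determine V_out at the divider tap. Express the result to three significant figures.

The load sits in parallel with R2, giving an effective lower resistance R2' = R2·R_L/(R2+R_L) = 1.983 kΩ.
Now apply the divider: V_out = 23.0 × 0.1515 = 3.486 V.
(Unloaded it would be 5.31 V; the load pulls it down.)

V_out ≈ 3.49 V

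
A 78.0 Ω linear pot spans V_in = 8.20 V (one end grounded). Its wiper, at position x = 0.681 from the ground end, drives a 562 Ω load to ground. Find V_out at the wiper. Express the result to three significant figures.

V_out ≈ 5.42 V

Lower segment x·R_p = 53.12 Ω; upper segment (1−x)·R_p = 24.88 Ω.
(x·R_p) ‖ R_L = 48.53 Ω.
Then V_out = V_in · 48.53/(24.88 + 48.53) = 5.421 V.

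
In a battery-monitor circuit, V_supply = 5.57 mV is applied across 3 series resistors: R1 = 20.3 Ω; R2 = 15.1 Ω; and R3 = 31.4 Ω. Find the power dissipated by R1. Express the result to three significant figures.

The common current is I = 5.57/66.80 = 0.08338 mA.
V(R1) = I·R = 1.693 mV; P = V·I = 1.693 × 0.08338 = 0.1411 µW.

P ≈ 0.141 µW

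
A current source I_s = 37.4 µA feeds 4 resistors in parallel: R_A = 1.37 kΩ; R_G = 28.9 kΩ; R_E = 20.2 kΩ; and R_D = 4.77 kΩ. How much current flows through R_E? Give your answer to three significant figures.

I ≈ 1.81 µA

Total conductance ΣG = 1/1.37 + 1/28.9 + 1/20.2 + 1/4.77 = 1.024 (units of 1/kΩ).
By the current-divider rule, I = I_s · G_k/ΣG = 37.4 × 0.04836 = 1.809 µA.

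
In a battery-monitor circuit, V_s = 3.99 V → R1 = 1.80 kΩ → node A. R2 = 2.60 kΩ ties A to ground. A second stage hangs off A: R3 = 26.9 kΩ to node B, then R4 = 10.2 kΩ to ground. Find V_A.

The second stage (R3 + R4 = 37.10 kΩ) loads node A in parallel with R2.
Effective lower resistance at A: R2 ‖ 37.10 = 2.430 kΩ.
First divider: V_A = V_s · 2.430/(1.80 + 2.430) = 2.292 V.

V_A ≈ 2.29 V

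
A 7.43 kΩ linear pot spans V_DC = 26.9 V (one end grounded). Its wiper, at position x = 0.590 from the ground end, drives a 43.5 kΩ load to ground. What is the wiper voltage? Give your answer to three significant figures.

V_out ≈ 15.2 V

Lower segment x·R_p = 4.384 kΩ; upper segment (1−x)·R_p = 3.046 kΩ.
(x·R_p) ‖ R_L = 3.982 kΩ.
V_out = 26.9 × 3.982/(3.046 + 3.982) = 15.24 V.
(Unloaded: V_out = x·V_DC = 15.9 V.)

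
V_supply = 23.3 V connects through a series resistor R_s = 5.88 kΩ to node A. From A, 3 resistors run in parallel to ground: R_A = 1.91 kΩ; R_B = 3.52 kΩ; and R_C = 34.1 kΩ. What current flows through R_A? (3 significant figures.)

I ≈ 2.06 mA

Parallel bank: R_p = 1/(1/1.91 + 1/3.52 + 1/34.1) = 1.195 kΩ.
Node voltage V_A = V_supply · R_p/(R_s + R_p) = 23.3 × 0.1689 = 3.935 V.
I(R_A) = V_A / R_A = 3.935/1.91 = 2.060 mA.
(Check via current divider: I_total = 3.293 mA; share G_k/ΣG = 0.6255 → same result.)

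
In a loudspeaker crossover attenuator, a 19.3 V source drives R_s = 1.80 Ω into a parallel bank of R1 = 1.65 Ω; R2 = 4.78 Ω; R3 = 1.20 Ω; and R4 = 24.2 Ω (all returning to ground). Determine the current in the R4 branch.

I ≈ 0.197 A

Equivalent of the parallel group: R_p = 0.5917 Ω.
V_A by voltage divider: V_A = 19.3 × 0.5917/(1.80 + 0.5917) = 4.775 V.
I(R4) = V_A / R4 = 4.775/24.2 = 0.1973 A.
(Equivalently: I_total = 8.069 A, then current-divider fraction G_k/ΣG = 0.02445.)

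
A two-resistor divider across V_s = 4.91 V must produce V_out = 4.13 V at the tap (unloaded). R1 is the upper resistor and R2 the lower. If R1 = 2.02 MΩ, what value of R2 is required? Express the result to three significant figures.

Required fraction k = V_out/V_s = 0.8411.
Rearranging, R2 = R1·k/(1−k) = 2.02 × 5.295 = 10.70 MΩ.

R2 ≈ 10.7 MΩ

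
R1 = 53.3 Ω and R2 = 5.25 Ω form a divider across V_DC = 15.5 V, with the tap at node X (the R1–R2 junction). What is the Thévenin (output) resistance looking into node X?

R_th ≈ 4.78 Ω

With V_DC suppressed (replaced by a short), R_th = R1 ‖ R2 = (53.30 × 5.25)/(53.30 + 5.25) = 4.779 Ω.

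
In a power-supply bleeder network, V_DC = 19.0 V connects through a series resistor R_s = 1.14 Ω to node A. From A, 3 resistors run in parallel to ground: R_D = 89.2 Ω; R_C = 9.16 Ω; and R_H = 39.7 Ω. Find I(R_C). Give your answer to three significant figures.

I ≈ 1.78 A

Combine the parallel branches: R_p = (1/89.2 + 1/9.16 + 1/39.7)⁻¹ = 6.870 Ω.
Node voltage V_A = V_DC · R_p/(R_s + R_p) = 19.0 × 0.8577 = 16.30 V.
I(R_C) = V_A / R_C = 16.30/9.16 = 1.779 A.
(Equivalently: I_total = 2.372 A, then current-divider fraction G_k/ΣG = 0.7500.)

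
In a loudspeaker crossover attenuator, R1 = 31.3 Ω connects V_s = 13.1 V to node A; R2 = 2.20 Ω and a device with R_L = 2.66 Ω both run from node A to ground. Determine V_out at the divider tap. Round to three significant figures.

V_out ≈ 0.485 V

The load sits in parallel with R2, giving an effective lower resistance R2' = R2·R_L/(R2+R_L) = 1.204 Ω.
Then V_out = V_s · R2'/(R1 + R2') = 13.1 × 1.204/32.50 = 0.4853 V.
(Unloaded it would be 0.860 V; the load pulls it down.)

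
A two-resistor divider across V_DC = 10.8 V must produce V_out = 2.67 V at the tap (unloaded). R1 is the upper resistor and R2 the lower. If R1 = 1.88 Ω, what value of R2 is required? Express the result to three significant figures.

V_out/V_DC = R2/(R1+R2) = 0.2472.
So R2 = R1 · V_out/(V_DC − V_out) = 1.88 × 2.67/(10.8 − 2.67) = 1.88 × 0.3284 = 0.6174 Ω.

R2 ≈ 0.617 Ω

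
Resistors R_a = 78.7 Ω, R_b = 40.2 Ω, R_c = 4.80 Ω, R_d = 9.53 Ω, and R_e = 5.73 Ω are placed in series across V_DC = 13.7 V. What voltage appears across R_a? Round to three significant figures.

V ≈ 7.76 V

Total series resistance ΣR = 78.7 + 40.2 + 4.80 + 9.53 + 5.73 = 139.0 Ω.
By the voltage-divider rule, V = 13.7 × 78.70/139.0 = 7.759 V.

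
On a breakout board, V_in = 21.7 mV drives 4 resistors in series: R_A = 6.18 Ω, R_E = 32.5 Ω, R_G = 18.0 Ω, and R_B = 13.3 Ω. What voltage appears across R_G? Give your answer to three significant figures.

V ≈ 5.58 mV

Series total: ΣR = 6.18 + 32.5 + 18.0 + 13.3 = 69.98 Ω.
V = V_in · R/ΣR = 21.7 × 0.2572 = 5.582 mV.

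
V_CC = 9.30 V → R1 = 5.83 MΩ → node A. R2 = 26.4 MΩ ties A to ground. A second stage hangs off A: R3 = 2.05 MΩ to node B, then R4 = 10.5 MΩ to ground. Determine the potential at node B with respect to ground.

The second stage (R3 + R4 = 12.55 MΩ) loads node A in parallel with R2.
R2 ‖ (R3+R4) = 8.506 MΩ.
So V_A = 9.30 × 0.5933 = 5.518 V.
Then the unloaded second divider: V_B = V_A × R4/(R3+R4) = 5.518 × 0.8367 = 4.617 V.

V_B ≈ 4.62 V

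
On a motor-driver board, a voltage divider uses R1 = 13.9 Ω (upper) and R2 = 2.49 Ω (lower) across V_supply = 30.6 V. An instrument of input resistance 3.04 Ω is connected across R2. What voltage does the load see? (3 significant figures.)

V_out ≈ 2.74 V

First combine the lower leg with the load: R2 ‖ R_L = 1.369 Ω.
Voltage divider with the loaded lower leg: V_out = 30.6 × 1.369/(13.9 + 1.369) = 30.6 × 0.08965 = 2.743 V.
(Unloaded it would be 4.65 V; the load pulls it down.)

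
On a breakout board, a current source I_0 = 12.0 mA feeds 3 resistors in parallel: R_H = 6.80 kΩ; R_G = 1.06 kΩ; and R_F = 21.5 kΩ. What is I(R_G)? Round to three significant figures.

I ≈ 9.96 mA

ΣG = 1/6.80 + 1/1.06 + 1/21.5 = 1.137.
R_G takes the fraction G_k/ΣG = 0.9434/1.137 = 0.8297, so I = 12.0 × 0.8297 = 9.957 mA.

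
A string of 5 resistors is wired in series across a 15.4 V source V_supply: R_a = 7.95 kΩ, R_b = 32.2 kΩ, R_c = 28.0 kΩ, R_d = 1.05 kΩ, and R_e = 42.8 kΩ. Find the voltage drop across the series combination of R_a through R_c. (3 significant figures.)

Total series resistance ΣR = 7.95 + 32.2 + 28.0 + 1.05 + 42.8 = 112.0 kΩ.
R_{R_a..R_c} = 7.95 + 32.2 + 28.0 = 68.15 kΩ.
Voltage divider: V = V_supply · (68.15 / 112.0) = 15.4 × 0.6085 = 9.371 V.

V ≈ 9.37 V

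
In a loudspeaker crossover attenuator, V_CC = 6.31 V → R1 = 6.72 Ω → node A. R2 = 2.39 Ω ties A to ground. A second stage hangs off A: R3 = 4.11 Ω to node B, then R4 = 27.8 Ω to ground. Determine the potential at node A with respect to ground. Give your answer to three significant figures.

The second stage (R3 + R4 = 31.91 Ω) loads node A in parallel with R2.
Effective lower resistance at A: R2 ‖ 31.91 = 2.223 Ω.
So V_A = 6.31 × 0.2486 = 1.569 V.

V_A ≈ 1.57 V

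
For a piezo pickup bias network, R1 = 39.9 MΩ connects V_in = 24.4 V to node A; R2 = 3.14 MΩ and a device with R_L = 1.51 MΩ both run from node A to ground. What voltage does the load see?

The load sits in parallel with R2, giving an effective lower resistance R2' = R2·R_L/(R2+R_L) = 1.020 MΩ.
Now apply the divider: V_out = 24.4 × 0.02492 = 0.6080 V.

V_out ≈ 0.608 V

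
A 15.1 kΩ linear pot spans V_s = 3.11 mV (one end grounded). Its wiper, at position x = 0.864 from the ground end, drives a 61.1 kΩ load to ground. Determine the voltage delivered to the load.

V_out ≈ 2.61 mV

The pot divides into 2.054 kΩ above the wiper and 13.05 kΩ below.
R_L loads the lower segment: effective lower R = 10.75 kΩ.
Then V_out = V_s · 10.75/(2.054 + 10.75) = 2.611 mV.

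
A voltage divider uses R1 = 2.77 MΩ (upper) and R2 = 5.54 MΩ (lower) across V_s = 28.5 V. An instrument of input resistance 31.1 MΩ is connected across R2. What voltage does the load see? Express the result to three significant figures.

First combine the lower leg with the load: R2 ‖ R_L = 4.702 MΩ.
Now apply the divider: V_out = 28.5 × 0.6293 = 17.94 V.
(Unloaded it would be 19.0 V; the load pulls it down.)

V_out ≈ 17.9 V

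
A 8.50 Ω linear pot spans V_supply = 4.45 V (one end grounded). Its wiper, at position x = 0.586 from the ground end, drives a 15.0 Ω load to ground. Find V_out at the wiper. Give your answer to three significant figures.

V_out ≈ 2.29 V

Lower segment x·R_p = 4.981 Ω; upper segment (1−x)·R_p = 3.519 Ω.
Lower segment in parallel with the load: 4.981 ‖ 15.0 = 3.739 Ω.
V_out = 4.45 × 3.739/(3.519 + 3.739) = 2.293 V.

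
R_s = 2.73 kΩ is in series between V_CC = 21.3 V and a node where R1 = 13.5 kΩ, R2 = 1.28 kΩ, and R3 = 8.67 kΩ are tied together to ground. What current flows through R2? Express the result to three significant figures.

Equivalent of the parallel group: R_p = 1.030 kΩ.
Node voltage V_A = V_CC · R_p/(R_s + R_p) = 21.3 × 0.2740 = 5.836 V.
Branch current I = V_A/R2 = 5.836/1.28 = 4.559 mA.
(Check via current divider: I_total = 5.665 mA; share G_k/ΣG = 0.8049 → same result.)

I ≈ 4.56 mA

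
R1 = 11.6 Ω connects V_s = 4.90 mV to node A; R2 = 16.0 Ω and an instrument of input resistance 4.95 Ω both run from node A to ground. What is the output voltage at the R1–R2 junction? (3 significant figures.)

R2 ‖ R_L = (16.0 × 4.95)/(16.0 + 4.95) = 3.780 Ω.
Now apply the divider: V_out = 4.90 × 0.2458 = 1.204 mV.
(Unloaded it would be 2.84 mV; the load pulls it down.)

V_out ≈ 1.20 mV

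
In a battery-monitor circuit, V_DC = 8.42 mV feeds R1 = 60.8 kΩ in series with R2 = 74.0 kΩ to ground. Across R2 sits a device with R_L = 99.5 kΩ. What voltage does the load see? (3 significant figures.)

V_out ≈ 3.46 mV

R2 ‖ R_L = (74.0 × 99.5)/(74.0 + 99.5) = 42.44 kΩ.
Now apply the divider: V_out = 8.42 × 0.4111 = 3.461 mV.
(Unloaded it would be 4.62 mV; the load pulls it down.)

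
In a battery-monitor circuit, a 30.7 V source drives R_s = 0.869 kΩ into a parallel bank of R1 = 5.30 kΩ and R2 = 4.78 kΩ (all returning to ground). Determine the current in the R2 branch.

Equivalent of the parallel group: R_p = 2.513 kΩ.
V_A by voltage divider: V_A = 30.7 × 2.513/(0.869 + 2.513) = 22.81 V.
Branch current I = V_A/R2 = 22.81/4.78 = 4.772 mA.
(Check via current divider: I_total = 9.077 mA; share G_k/ΣG = 0.5258 → same result.)

I ≈ 4.77 mA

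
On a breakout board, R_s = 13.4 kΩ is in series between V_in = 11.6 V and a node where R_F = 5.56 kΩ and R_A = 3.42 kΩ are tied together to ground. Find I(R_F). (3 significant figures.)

I ≈ 0.285 mA

Equivalent of the parallel group: R_p = 2.118 kΩ.
V_A by voltage divider: V_A = 11.6 × 2.118/(13.4 + 2.118) = 1.583 V.
Branch current I = V_A/R_F = 1.583/5.56 = 0.2847 mA.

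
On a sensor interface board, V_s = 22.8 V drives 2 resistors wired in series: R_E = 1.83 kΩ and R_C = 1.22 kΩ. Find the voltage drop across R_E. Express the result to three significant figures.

Total series resistance ΣR = 1.83 + 1.22 = 3.050 kΩ.
Voltage divider: V = V_s · (1.830 / 3.050) = 22.8 × 0.6000 = 13.68 V.

V ≈ 13.7 V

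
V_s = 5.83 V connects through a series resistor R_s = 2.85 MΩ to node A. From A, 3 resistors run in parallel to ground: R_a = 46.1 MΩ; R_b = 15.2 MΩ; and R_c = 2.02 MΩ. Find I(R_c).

I ≈ 1.08 µA

Combine the parallel branches: R_p = (1/46.1 + 1/15.2 + 1/2.02)⁻¹ = 1.717 MΩ.
V_A = 5.83 × 1.717/4.567 = 2.192 V.
I(R_c) = V_A / R_c = 2.192/2.02 = 1.085 µA.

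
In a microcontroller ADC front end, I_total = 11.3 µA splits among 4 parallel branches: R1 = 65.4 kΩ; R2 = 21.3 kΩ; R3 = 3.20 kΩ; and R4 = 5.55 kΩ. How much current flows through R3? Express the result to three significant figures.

Total conductance ΣG = 1/65.4 + 1/21.3 + 1/3.20 + 1/5.55 = 0.5549 (units of 1/kΩ).
Current divider: I(R3) = I_total · G_k/ΣG = 11.3 × (0.3125/0.5549) = 11.3 × 0.5631 = 6.364 µA.

I ≈ 6.36 µA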